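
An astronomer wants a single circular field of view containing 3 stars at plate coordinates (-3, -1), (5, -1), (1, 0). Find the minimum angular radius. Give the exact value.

4

Call the three points A, B, C in the order given.
Side lengths²: AB² = 64, AC² = 17, BC² = 17.
Since AB² = 64 ≥ 17 + 17 = 34, the angle opposite AB is not acute, so the smallest enclosing circle has AB as diameter.
Centre = midpoint of AB = (1, -1), r² = 64/4 = 16.
r = √16 = 4.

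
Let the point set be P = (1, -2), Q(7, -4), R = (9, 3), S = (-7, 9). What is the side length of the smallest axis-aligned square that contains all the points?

The bounding box has width 16 and height 13.
An axis-aligned square enclosing the set must have side ≥ max(width, height).
So the minimum side is max(16, 13) = 16.

16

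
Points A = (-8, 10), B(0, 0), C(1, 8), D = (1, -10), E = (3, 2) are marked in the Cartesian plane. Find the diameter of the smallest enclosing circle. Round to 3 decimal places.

21.932

By Welzl's lemma the MEC is supported by two points (diametrically opposite) or three points (on a circumcircle).
The farthest pair is A–D with squared distance 481. The circle on this segment as diameter has centre (-3.5, 0) and r² = 481/4 = 120.25.
Check B: distance² to centre = 12.25 ≤ 120.25, so it lies inside.
All remaining points lie in this disk, and no smaller disk contains both endpoints, so this is the minimum enclosing circle.
Diameter = 2r = 2√(120.25) ≈ 21.932.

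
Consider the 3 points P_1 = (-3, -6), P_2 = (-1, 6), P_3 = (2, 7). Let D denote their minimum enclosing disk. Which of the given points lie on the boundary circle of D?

P_1, P_3

Side lengths²: P_1P_2² = 148, P_1P_3² = 194, P_2P_3² = 10.
Since P_1P_3² = 194 ≥ 148 + 10 = 158, the angle opposite P_1P_3 is not acute, so the smallest enclosing circle has P_1P_3 as diameter.
Centre = midpoint of P_1P_3 = (-0.5, 0.5), r² = 194/4 = 48.5.
The points at distance exactly r from the centre are P_1, P_3 — 2 points.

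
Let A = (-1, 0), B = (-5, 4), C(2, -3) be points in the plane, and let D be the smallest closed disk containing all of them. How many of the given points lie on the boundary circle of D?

Side lengths²: AB² = 32, AC² = 18, BC² = 98.
Since BC² = 98 ≥ 32 + 18 = 50, the angle opposite BC is not acute, so the smallest enclosing circle has BC as diameter.
Centre = midpoint of BC = (-1.5, 0.5), r² = 98/4 = 24.5.
The points at distance exactly r from the centre are B, C — 2 points.

2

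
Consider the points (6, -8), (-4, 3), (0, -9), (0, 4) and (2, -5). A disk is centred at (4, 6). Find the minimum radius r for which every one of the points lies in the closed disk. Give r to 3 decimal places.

15.524

The required radius is the distance from (4, 6) to the farthest point.
Squared distances: 200, 73, 241, 20, 125.
Maximum is 241, attained at (0, -9).
r = √241 ≈ 15.524.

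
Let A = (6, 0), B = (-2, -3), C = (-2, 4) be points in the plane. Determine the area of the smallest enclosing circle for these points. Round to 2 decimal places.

Side lengths²: AB² = 73, AC² = 80, BC² = 49.
Since AC² = 80 < 73 + 49 = 122, the triangle is acute, so the smallest enclosing circle is the circumcircle.
Circumcentre = (1.25, 0.5), r² = 22.8125.
Area = π·r² = π·22.8125 ≈ 71.67.

71.67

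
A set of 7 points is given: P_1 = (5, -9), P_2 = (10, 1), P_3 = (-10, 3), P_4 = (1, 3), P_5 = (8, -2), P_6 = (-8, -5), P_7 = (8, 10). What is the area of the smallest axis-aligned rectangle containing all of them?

x ranges over [-10, 10], width 20.
y ranges over [-9, 10], height 19.
Area = 20 × 19 = 380.

380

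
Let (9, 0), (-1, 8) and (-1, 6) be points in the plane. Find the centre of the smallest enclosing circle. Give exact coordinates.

Call the three points A, B, C in the order given.
Side lengths²: AB² = 164, AC² = 136, BC² = 4.
Since AB² = 164 ≥ 136 + 4 = 140, the angle opposite AB is not acute, so the smallest enclosing circle has AB as diameter.
Centre = midpoint of AB = (4, 4), r² = 164/4 = 41.
Centre = (4, 4).

(4, 4)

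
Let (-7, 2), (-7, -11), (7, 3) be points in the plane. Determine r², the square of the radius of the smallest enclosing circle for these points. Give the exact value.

98

Call the three points A, B, C in the order given.
Side lengths²: AB² = 169, AC² = 197, BC² = 392.
Since BC² = 392 ≥ 197 + 169 = 366, the angle opposite BC is not acute, so the smallest enclosing circle has BC as diameter.
Centre = midpoint of BC = (0, -4), r² = 392/4 = 98.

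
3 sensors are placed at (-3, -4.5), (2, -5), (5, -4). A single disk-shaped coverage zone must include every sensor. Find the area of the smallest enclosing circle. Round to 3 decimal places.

Call the three points A, B, C in the order given.
Side lengths²: AB² = 25.25, AC² = 64.25, BC² = 10.
Since AC² = 64.25 ≥ 25.25 + 10 = 35.25, the angle opposite AC is not acute, so the smallest enclosing circle has AC as diameter.
Centre = midpoint of AC = (1, -4.25), r² = 64.25/4 = 16.0625.
Area = π·r² = π·16.0625 ≈ 50.462.

50.462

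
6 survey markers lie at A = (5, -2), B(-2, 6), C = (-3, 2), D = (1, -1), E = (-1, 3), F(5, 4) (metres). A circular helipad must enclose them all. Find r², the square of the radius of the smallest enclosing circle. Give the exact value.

The minimum enclosing circle of a finite set is fixed by two of the points (as a diameter) or three (as a circumcircle).
The farthest pair is A–B with squared distance 113. The circle on this segment as diameter has centre (1.5, 2) and r² = 113/4 = 28.25.
Check C: distance² to centre = 20.25 ≤ 28.25, so it lies inside.
All remaining points lie in this disk, and no smaller disk contains both endpoints, so this is the minimum enclosing circle.

28.25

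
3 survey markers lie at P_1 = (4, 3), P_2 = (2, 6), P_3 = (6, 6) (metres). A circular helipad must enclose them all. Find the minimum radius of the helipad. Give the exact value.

13/6

Side lengths²: P_1P_2² = 13, P_1P_3² = 13, P_2P_3² = 16.
Since P_2P_3² = 16 < 13 + 13 = 26, the triangle is acute, so the smallest enclosing circle is the circumcircle.
Circumcentre = (4, 31/6), r² = 169/36.
r = √(169/36) = 13/6.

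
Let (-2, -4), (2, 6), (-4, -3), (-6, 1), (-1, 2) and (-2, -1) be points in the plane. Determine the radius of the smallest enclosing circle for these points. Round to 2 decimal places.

The minimum enclosing circle of a finite set is fixed by two of the points (as a diameter) or three (as a circumcircle).
The minimum enclosing circle is determined by three boundary points: (-2, -4), (2, 6), (-4, -3).
Their circumcentre is (-0.625, 1.25) with r² = 29.453125.
The farthest remaining point (-6, 1) is at distance² 28.953125 ≤ 29.453125.
r = √(29.453125) ≈ 5.43.

5.43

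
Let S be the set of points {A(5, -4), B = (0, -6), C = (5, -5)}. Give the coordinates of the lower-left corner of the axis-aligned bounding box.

(0, -6)

x-range [0, 5], y-range [-6, -4].
The lower-left corner is (0, -6).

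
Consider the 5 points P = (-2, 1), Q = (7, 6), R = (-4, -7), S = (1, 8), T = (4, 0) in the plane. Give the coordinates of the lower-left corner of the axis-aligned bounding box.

x-range [-4, 7], y-range [-7, 8].
The lower-left corner is (-4, -7).

(-4, -7)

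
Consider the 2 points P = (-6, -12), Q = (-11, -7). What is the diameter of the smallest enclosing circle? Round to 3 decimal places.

The smallest circle enclosing two points has them as diameter endpoints.
Centre = midpoint = (-8.5, -9.5); r² = |PQ|²/4 = 50/4 = 12.5.
Diameter = 2r = 2√(12.5) ≈ 7.071.

7.071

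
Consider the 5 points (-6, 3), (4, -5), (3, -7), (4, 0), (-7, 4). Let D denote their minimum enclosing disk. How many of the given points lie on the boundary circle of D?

A smallest enclosing disk is always determined by at most three of the input points on its boundary.
The farthest pair is (3, -7)–(-7, 4) with squared distance 221. The circle on this segment as diameter has centre (-2, -1.5) and r² = 221/4 = 55.25.
Check (-6, 3): distance² to centre = 36.25 ≤ 55.25, so it lies inside.
All remaining points lie in this disk, and no smaller disk contains both endpoints, so this is the minimum enclosing circle.
The points at distance exactly r from the centre are (3, -7), (-7, 4) — 2 points.

2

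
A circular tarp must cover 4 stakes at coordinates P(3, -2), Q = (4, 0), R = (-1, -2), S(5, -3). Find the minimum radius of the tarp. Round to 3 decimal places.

3.047

The minimum enclosing circle of a finite set is fixed by two of the points (as a diameter) or three (as a circumcircle).
The minimum enclosing circle is determined by three boundary points: Q, R, S.
Their circumcentre is (69/34, -79/34) with r² = 5365/578.
The farthest remaining point P is at distance² 605/578 ≤ 5365/578.
r = √(5365/578) ≈ 3.047.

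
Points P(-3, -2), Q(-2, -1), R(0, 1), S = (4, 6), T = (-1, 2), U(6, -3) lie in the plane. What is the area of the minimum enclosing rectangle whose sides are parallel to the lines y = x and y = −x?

In coordinates u = x + y, v = x − y the rectangle is axis-aligned; the map (x,y)→(u,v) scales areas by 2.
u-values: -5, -3, 1, 10, 1, 3; range = 10 − (-5) = 15.
v-values: -1, -1, -1, -2, -3, 9; range = 9 − (-3) = 12.
Area = (15 × 12) / 2 = 90.

90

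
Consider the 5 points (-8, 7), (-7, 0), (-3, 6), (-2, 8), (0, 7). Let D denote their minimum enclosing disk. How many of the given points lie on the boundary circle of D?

3

By Welzl's lemma the MEC is supported by two points (diametrically opposite) or three points (on a circumcircle).
The minimum enclosing circle is determined by three boundary points: (-8, 7), (-7, 0), (0, 7).
Their circumcentre is (-4, 4) with r² = 25.
The farthest remaining point (-2, 8) is at distance² 20 ≤ 25.
The points at distance exactly r from the centre are (-8, 7), (-7, 0), (0, 7) — 3 points.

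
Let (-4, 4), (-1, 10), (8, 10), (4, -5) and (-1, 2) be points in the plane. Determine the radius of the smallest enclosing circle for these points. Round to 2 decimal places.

8.18

By Welzl's lemma the MEC is supported by two points (diametrically opposite) or three points (on a circumcircle).
The minimum enclosing circle is determined by three boundary points: (-1, 10), (8, 10), (4, -5).
Their circumcentre is (3.5, 19/6) with r² = 1205/18.
The farthest remaining point (-4, 4) is at distance² 1025/18 ≤ 1205/18.
r = √(1205/18) ≈ 8.18.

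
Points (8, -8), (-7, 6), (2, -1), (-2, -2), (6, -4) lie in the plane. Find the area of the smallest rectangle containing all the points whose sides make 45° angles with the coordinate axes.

In coordinates u = x + y, v = x − y the rectangle is axis-aligned; the map (x,y)→(u,v) scales areas by 2.
u-values: 0, -1, 1, -4, 2; range = 2 − (-4) = 6.
v-values: 16, -13, 3, 0, 10; range = 16 − (-13) = 29.
Area = (6 × 29) / 2 = 87.

87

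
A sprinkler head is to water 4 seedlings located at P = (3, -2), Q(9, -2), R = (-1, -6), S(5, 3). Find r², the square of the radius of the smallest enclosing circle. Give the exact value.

The minimum enclosing circle is determined by three boundary points: Q, R, S.
Their circumcentre is (37/11, -53/22) with r² = 15457/484.
The farthest remaining point P is at distance² 145/484 ≤ 15457/484.

15457/484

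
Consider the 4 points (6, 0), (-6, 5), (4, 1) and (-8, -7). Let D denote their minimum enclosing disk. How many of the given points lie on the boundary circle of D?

A smallest enclosing disk is always determined by at most three of the input points on its boundary.
The minimum enclosing circle is determined by three boundary points: (6, 0), (-6, 5), (-8, -7).
Their circumcentre is (-20/11, -41/22) with r² = 31265/484.
The farthest remaining point (4, 1) is at distance² 20353/484 ≤ 31265/484.
The points at distance exactly r from the centre are (6, 0), (-6, 5), (-8, -7) — 3 points.

3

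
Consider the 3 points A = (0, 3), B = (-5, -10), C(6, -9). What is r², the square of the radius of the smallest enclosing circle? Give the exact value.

29585/529

Side lengths²: AB² = 194, AC² = 180, BC² = 122.
Since AB² = 194 < 180 + 122 = 302, the triangle is acute, so the smallest enclosing circle is the circumcircle.
Circumcentre = (1/23, -103/23), r² = 29585/529.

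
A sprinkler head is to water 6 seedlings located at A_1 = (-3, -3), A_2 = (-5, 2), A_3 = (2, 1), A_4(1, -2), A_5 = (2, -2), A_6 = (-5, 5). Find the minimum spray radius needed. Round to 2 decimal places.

4.95

By Welzl's lemma the MEC is supported by two points (diametrically opposite) or three points (on a circumcircle).
The farthest pair is A_5–A_6 with squared distance 98. The circle on this segment as diameter has centre (-1.5, 1.5) and r² = 98/4 = 24.5.
Check A_1: distance² to centre = 22.5 ≤ 24.5, so it lies inside.
All remaining points lie in this disk, and no smaller disk contains both endpoints, so this is the minimum enclosing circle.
r = √(24.5) ≈ 4.95.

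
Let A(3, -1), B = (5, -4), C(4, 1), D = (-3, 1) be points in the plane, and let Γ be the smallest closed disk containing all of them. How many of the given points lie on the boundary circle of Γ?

2

The minimum enclosing circle of a finite set is fixed by two of the points (as a diameter) or three (as a circumcircle).
The farthest pair is B–D with squared distance 89. The circle on this segment as diameter has centre (1, -1.5) and r² = 89/4 = 22.25.
Check A: distance² to centre = 4.25 ≤ 22.25, so it lies inside.
All remaining points lie in this disk, and no smaller disk contains both endpoints, so this is the minimum enclosing circle.
The points at distance exactly r from the centre are B, D — 2 points.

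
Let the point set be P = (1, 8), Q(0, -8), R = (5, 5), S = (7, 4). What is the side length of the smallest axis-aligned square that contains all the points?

16

The bounding box has width 7 and height 16.
An axis-aligned square enclosing the set must have side ≥ max(width, height).
So the minimum side is max(7, 16) = 16.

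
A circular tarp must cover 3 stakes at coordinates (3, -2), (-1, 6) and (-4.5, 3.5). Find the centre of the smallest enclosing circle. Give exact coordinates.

Call the three points A, B, C in the order given.
Side lengths²: AB² = 80, AC² = 86.5, BC² = 18.5.
Since AC² = 86.5 < 80 + 18.5 = 98.5, the triangle is acute, so the smallest enclosing circle is the circumcircle.
Circumcentre = (-6/19, 51/38), r² = 32005/1444.
Centre = (-6/19, 51/38).

(-6/19, 51/38)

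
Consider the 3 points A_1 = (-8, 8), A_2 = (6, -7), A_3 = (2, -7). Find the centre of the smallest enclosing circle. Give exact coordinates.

Side lengths²: A_1A_2² = 421, A_1A_3² = 325, A_2A_3² = 16.
Since A_1A_2² = 421 ≥ 325 + 16 = 341, the angle opposite A_1A_2 is not acute, so the smallest enclosing circle has A_1A_2 as diameter.
Centre = midpoint of A_1A_2 = (-1, 0.5), r² = 421/4 = 105.25.
Centre = (-1, 0.5).

(-1, 0.5)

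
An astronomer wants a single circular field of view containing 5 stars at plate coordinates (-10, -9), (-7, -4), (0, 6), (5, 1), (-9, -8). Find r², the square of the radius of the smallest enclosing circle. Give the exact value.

The minimum enclosing circle of a finite set is fixed by two of the points (as a diameter) or three (as a circumcircle).
The minimum enclosing circle is determined by three boundary points: (-10, -9), (0, 6), (5, 1).
Their circumcentre is (-3.5, -2.5) with r² = 84.5.
The farthest remaining point (-9, -8) is at distance² 60.5 ≤ 84.5.

84.5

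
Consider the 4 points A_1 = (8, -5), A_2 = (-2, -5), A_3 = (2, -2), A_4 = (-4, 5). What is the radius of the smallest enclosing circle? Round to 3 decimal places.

The minimum enclosing circle of a finite set is fixed by two of the points (as a diameter) or three (as a circumcircle).
The farthest pair is A_1–A_4 with squared distance 244. The circle on this segment as diameter has centre (2, 0) and r² = 244/4 = 61.
Check A_2: distance² to centre = 41 ≤ 61, so it lies inside.
All remaining points lie in this disk, and no smaller disk contains both endpoints, so this is the minimum enclosing circle.
r = √61 ≈ 7.810.

7.810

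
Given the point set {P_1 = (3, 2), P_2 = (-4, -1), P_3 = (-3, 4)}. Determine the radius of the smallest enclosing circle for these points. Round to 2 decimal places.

3.84

Side lengths²: P_1P_2² = 58, P_1P_3² = 40, P_2P_3² = 26.
Since P_1P_2² = 58 < 40 + 26 = 66, the triangle is acute, so the smallest enclosing circle is the circumcircle.
Circumcentre = (-0.6875, 0.9375), r² = 14.7265625.
r = √(14.7265625) ≈ 3.84.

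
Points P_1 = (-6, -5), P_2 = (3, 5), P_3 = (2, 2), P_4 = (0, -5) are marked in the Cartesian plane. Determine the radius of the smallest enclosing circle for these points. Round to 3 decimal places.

By Welzl's lemma the MEC is supported by two points (diametrically opposite) or three points (on a circumcircle).
The farthest pair is P_1–P_2 with squared distance 181. The circle on this segment as diameter has centre (-1.5, 0) and r² = 181/4 = 45.25.
Check P_3: distance² to centre = 16.25 ≤ 45.25, so it lies inside.
All remaining points lie in this disk, and no smaller disk contains both endpoints, so this is the minimum enclosing circle.
r = √(45.25) ≈ 6.727.

6.727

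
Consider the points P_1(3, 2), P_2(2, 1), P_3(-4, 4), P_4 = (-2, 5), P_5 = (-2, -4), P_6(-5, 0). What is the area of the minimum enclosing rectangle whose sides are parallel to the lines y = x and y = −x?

In coordinates u = x + y, v = x − y the rectangle is axis-aligned; the map (x,y)→(u,v) scales areas by 2.
u-values: 5, 3, 0, 3, -6, -5; range = 5 − (-6) = 11.
v-values: 1, 1, -8, -7, 2, -5; range = 2 − (-8) = 10.
Area = (11 × 10) / 2 = 55.

55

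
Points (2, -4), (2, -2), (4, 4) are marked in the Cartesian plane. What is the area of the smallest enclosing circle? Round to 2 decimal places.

53.41

Call the three points A, B, C in the order given.
Side lengths²: AB² = 4, AC² = 68, BC² = 40.
Since AC² = 68 ≥ 40 + 4 = 44, the angle opposite AC is not acute, so the smallest enclosing circle has AC as diameter.
Centre = midpoint of AC = (3, 0), r² = 68/4 = 17.
Area = π·r² = π·17 ≈ 53.41.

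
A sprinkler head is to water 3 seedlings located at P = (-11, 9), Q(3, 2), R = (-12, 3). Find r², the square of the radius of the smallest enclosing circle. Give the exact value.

20905/338

Side lengths²: PQ² = 245, PR² = 37, QR² = 226.
Since PQ² = 245 < 226 + 37 = 263, the triangle is acute, so the smallest enclosing circle is the circumcircle.
Circumcentre = (-113/26, 125/26), r² = 20905/338.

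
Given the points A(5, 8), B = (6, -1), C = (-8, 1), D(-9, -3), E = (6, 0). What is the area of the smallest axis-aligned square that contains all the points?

225

The bounding box has width 15 and height 11.
An axis-aligned square enclosing the set must have side ≥ max(width, height).
So the minimum side is max(15, 11) = 15.
Area = 15² = 225.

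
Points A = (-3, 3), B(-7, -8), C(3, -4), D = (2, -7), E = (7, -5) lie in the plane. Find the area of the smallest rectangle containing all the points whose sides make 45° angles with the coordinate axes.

In coordinates u = x + y, v = x − y the rectangle is axis-aligned; the map (x,y)→(u,v) scales areas by 2.
u-values: 0, -15, -1, -5, 2; range = 2 − (-15) = 17.
v-values: -6, 1, 7, 9, 12; range = 12 − (-6) = 18.
Area = (17 × 18) / 2 = 153.

153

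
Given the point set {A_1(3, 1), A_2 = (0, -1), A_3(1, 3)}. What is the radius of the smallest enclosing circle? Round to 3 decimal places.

Side lengths²: A_1A_2² = 13, A_1A_3² = 8, A_2A_3² = 17.
Since A_2A_3² = 17 < 13 + 8 = 21, the triangle is acute, so the smallest enclosing circle is the circumcircle.
Circumcentre = (0.9, 0.9), r² = 4.42.
r = √(4.42) ≈ 2.102.

2.102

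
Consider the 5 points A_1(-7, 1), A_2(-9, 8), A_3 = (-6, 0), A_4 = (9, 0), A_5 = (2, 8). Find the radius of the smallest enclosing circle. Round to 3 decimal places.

9.849

The farthest pair is A_2–A_4 with squared distance 388. The circle on this segment as diameter has centre (0, 4) and r² = 388/4 = 97.
Check A_1: distance² to centre = 58 ≤ 97, so it lies inside.
All remaining points lie in this disk, and no smaller disk contains both endpoints, so this is the minimum enclosing circle.
r = √97 ≈ 9.849.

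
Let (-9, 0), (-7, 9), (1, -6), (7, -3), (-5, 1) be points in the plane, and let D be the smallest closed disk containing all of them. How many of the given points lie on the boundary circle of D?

A smallest enclosing disk is always determined by at most three of the input points on its boundary.
The minimum enclosing circle is determined by three boundary points: (-9, 0), (-7, 9), (7, -3).
Their circumcentre is (-0.2, 83/30) with r² = 15317/180.
The farthest remaining point (1, -6) is at distance² 14093/180 ≤ 15317/180.
The points at distance exactly r from the centre are (-9, 0), (-7, 9), (7, -3) — 3 points.

3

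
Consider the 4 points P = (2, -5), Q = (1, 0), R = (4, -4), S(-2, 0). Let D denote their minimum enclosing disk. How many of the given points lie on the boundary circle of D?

2

The farthest pair is R–S with squared distance 52. The circle on this segment as diameter has centre (1, -2) and r² = 52/4 = 13.
Check P: distance² to centre = 10 ≤ 13, so it lies inside.
All remaining points lie in this disk, and no smaller disk contains both endpoints, so this is the minimum enclosing circle.
The points at distance exactly r from the centre are R, S — 2 points.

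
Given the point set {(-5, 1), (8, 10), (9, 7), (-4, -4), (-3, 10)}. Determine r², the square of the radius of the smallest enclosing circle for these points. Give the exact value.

85

The minimum enclosing circle of a finite set is fixed by two of the points (as a diameter) or three (as a circumcircle).
The farthest pair is (8, 10)–(-4, -4) with squared distance 340. The circle on this segment as diameter has centre (2, 3) and r² = 340/4 = 85.
Check (-5, 1): distance² to centre = 53 ≤ 85, so it lies inside.
All remaining points lie in this disk, and no smaller disk contains both endpoints, so this is the minimum enclosing circle.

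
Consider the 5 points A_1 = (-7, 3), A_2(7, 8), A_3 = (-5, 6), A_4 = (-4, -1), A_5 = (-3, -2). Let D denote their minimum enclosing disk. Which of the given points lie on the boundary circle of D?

A smallest enclosing disk is always determined by at most three of the input points on its boundary.
The minimum enclosing circle is determined by three boundary points: A_1, A_2, A_5.
Their circumcentre is (5/18, 85/18) with r² = 9061/162.
The farthest remaining point A_4 is at distance² 8269/162 ≤ 9061/162.
The points at distance exactly r from the centre are A_1, A_2, A_5 — 3 points.

A_1, A_2, A_5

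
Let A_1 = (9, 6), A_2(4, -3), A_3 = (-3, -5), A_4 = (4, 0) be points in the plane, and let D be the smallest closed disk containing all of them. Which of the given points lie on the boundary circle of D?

By Welzl's lemma the MEC is supported by two points (diametrically opposite) or three points (on a circumcircle).
The farthest pair is A_1–A_3 with squared distance 265. The circle on this segment as diameter has centre (3, 0.5) and r² = 265/4 = 66.25.
Check A_2: distance² to centre = 13.25 ≤ 66.25, so it lies inside.
All remaining points lie in this disk, and no smaller disk contains both endpoints, so this is the minimum enclosing circle.
The points at distance exactly r from the centre are A_1, A_3 — 2 points.

A_1, A_3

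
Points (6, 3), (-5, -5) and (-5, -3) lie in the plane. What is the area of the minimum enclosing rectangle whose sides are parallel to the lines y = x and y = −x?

47.5

In coordinates u = x + y, v = x − y the rectangle is axis-aligned; the map (x,y)→(u,v) scales areas by 2.
u-values: 9, -10, -8; range = 9 − (-10) = 19.
v-values: 3, 0, -2; range = 3 − (-2) = 5.
Area = (19 × 5) / 2 = 47.5.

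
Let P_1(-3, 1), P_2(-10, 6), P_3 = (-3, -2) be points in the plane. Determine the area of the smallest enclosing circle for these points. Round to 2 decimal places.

Side lengths²: P_1P_2² = 74, P_1P_3² = 9, P_2P_3² = 113.
Since P_2P_3² = 113 ≥ 74 + 9 = 83, the angle opposite P_2P_3 is not acute, so the smallest enclosing circle has P_2P_3 as diameter.
Centre = midpoint of P_2P_3 = (-6.5, 2), r² = 113/4 = 28.25.
Area = π·r² = π·28.25 ≈ 88.75.

88.75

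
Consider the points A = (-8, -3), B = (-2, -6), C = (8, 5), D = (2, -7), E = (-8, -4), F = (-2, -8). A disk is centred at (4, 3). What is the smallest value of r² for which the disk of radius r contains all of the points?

193

The required radius is the distance from (4, 3) to the farthest point.
Squared distances: 180, 117, 20, 104, 193, 157.
Maximum is 193, attained at E.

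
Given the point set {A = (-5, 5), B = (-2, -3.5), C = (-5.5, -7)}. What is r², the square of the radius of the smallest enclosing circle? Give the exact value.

36.0625

Side lengths²: AB² = 81.25, AC² = 144.25, BC² = 24.5.
Since AC² = 144.25 ≥ 81.25 + 24.5 = 105.75, the angle opposite AC is not acute, so the smallest enclosing circle has AC as diameter.
Centre = midpoint of AC = (-5.25, -1), r² = 144.25/4 = 36.0625.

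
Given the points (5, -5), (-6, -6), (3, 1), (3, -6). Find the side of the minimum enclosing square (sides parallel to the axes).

The bounding box has width 11 and height 7.
An axis-aligned square enclosing the set must have side ≥ max(width, height).
So the minimum side is max(11, 7) = 11.

11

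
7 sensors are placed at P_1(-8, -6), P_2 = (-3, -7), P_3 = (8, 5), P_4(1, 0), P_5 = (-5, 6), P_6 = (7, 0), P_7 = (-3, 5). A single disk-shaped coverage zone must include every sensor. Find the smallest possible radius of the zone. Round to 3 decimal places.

9.708

The minimum enclosing circle of a finite set is fixed by two of the points (as a diameter) or three (as a circumcircle).
The farthest pair is P_1–P_3 with squared distance 377. The circle on this segment as diameter has centre (0, -0.5) and r² = 377/4 = 94.25.
Check P_2: distance² to centre = 51.25 ≤ 94.25, so it lies inside.
All remaining points lie in this disk, and no smaller disk contains both endpoints, so this is the minimum enclosing circle.
r = √(94.25) ≈ 9.708.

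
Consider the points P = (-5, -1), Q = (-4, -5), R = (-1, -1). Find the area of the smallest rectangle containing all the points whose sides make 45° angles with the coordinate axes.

17.5

In coordinates u = x + y, v = x − y the rectangle is axis-aligned; the map (x,y)→(u,v) scales areas by 2.
u-values: -6, -9, -2; range = -2 − (-9) = 7.
v-values: -4, 1, 0; range = 1 − (-4) = 5.
Area = (7 × 5) / 2 = 17.5.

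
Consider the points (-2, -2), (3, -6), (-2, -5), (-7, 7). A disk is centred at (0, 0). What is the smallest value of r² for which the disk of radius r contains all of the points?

The required radius is the distance from (0, 0) to the farthest point.
Squared distances: 8, 45, 29, 98.
Maximum is 98, attained at (-7, 7).

98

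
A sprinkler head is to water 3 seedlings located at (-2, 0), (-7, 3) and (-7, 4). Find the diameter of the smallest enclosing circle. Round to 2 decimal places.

Call the three points A, B, C in the order given.
Side lengths²: AB² = 34, AC² = 41, BC² = 1.
Since AC² = 41 ≥ 34 + 1 = 35, the angle opposite AC is not acute, so the smallest enclosing circle has AC as diameter.
Centre = midpoint of AC = (-4.5, 2), r² = 41/4 = 10.25.
Diameter = 2r = 2√(10.25) ≈ 6.40.

6.40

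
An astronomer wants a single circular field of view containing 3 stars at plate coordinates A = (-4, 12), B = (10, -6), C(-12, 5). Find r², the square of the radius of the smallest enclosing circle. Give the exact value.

36725/242

Side lengths²: AB² = 520, AC² = 113, BC² = 605.
Since BC² = 605 < 520 + 113 = 633, the triangle is acute, so the smallest enclosing circle is the circumcircle.
Circumcentre = (-15/22, 3/22), r² = 36725/242.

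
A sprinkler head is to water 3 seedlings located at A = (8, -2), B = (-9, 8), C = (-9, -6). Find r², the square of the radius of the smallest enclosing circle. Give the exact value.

Side lengths²: AB² = 389, AC² = 305, BC² = 196.
Since AB² = 389 < 305 + 196 = 501, the triangle is acute, so the smallest enclosing circle is the circumcircle.
Circumcentre = (-57/34, 1), r² = 118645/1156.

118645/1156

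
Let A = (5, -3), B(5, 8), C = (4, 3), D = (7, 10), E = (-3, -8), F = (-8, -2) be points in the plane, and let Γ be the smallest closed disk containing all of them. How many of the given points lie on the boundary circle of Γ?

3

By Welzl's lemma the MEC is supported by two points (diametrically opposite) or three points (on a circumcircle).
The minimum enclosing circle is determined by three boundary points: D, E, F.
Their circumcentre is (1.82, 1.1) with r² = 106.0424.
The farthest remaining point B is at distance² 57.7224 ≤ 106.0424.
The points at distance exactly r from the centre are D, E, F — 3 points.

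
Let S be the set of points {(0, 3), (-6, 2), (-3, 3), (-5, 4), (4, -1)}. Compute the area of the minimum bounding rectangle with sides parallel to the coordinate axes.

50

x ranges over [-6, 4], width 10.
y ranges over [-1, 4], height 5.
Area = 10 × 5 = 50.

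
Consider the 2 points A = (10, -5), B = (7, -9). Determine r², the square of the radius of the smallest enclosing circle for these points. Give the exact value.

6.25

The smallest circle enclosing two points has them as diameter endpoints.
Centre = midpoint = (8.5, -7); r² = |AB|²/4 = 25/4 = 6.25.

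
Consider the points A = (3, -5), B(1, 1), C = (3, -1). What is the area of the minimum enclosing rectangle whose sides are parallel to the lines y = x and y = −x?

In coordinates u = x + y, v = x − y the rectangle is axis-aligned; the map (x,y)→(u,v) scales areas by 2.
u-values: -2, 2, 2; range = 2 − (-2) = 4.
v-values: 8, 0, 4; range = 8 − 0 = 8.
Area = (4 × 8) / 2 = 16.

16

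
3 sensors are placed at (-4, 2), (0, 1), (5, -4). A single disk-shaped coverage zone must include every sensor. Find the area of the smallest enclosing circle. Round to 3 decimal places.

91.892

Call the three points A, B, C in the order given.
Side lengths²: AB² = 17, AC² = 117, BC² = 50.
Since AC² = 117 ≥ 50 + 17 = 67, the angle opposite AC is not acute, so the smallest enclosing circle has AC as diameter.
Centre = midpoint of AC = (0.5, -1), r² = 117/4 = 29.25.
Area = π·r² = π·29.25 ≈ 91.892.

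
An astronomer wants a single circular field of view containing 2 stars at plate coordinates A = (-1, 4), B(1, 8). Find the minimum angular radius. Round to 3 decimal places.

2.236

The smallest circle enclosing two points has them as diameter endpoints.
Centre = midpoint = (0, 6); r² = |AB|²/4 = 20/4 = 5.
r = √5 ≈ 2.236.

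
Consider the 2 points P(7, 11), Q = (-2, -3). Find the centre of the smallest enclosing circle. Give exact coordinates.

The smallest circle enclosing two points has them as diameter endpoints.
Centre = midpoint = (2.5, 4); r² = |PQ|²/4 = 277/4 = 69.25.
Centre = (2.5, 4).

(2.5, 4)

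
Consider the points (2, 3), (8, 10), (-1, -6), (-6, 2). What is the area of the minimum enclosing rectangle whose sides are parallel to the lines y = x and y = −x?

162.5

In coordinates u = x + y, v = x − y the rectangle is axis-aligned; the map (x,y)→(u,v) scales areas by 2.
u-values: 5, 18, -7, -4; range = 18 − (-7) = 25.
v-values: -1, -2, 5, -8; range = 5 − (-8) = 13.
Area = (25 × 13) / 2 = 162.5.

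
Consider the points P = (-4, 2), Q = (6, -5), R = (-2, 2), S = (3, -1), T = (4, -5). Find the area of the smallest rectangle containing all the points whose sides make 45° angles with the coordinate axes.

34

In coordinates u = x + y, v = x − y the rectangle is axis-aligned; the map (x,y)→(u,v) scales areas by 2.
u-values: -2, 1, 0, 2, -1; range = 2 − (-2) = 4.
v-values: -6, 11, -4, 4, 9; range = 11 − (-6) = 17.
Area = (4 × 17) / 2 = 34.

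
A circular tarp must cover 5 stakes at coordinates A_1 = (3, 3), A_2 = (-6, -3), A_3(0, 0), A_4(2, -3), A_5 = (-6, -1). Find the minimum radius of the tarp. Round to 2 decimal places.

5.41

By Welzl's lemma the MEC is supported by two points (diametrically opposite) or three points (on a circumcircle).
The farthest pair is A_1–A_2 with squared distance 117. The circle on this segment as diameter has centre (-1.5, 0) and r² = 117/4 = 29.25.
Check A_3: distance² to centre = 2.25 ≤ 29.25, so it lies inside.
All remaining points lie in this disk, and no smaller disk contains both endpoints, so this is the minimum enclosing circle.
r = √(29.25) ≈ 5.41.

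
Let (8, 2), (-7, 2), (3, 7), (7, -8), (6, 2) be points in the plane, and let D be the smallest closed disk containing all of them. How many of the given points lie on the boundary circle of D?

3

By Welzl's lemma the MEC is supported by two points (diametrically opposite) or three points (on a circumcircle).
The minimum enclosing circle is determined by three boundary points: (-7, 2), (3, 7), (7, -8).
Their circumcentre is (35/34, -53/34) with r² = 44585/578.
The farthest remaining point (8, 2) is at distance² 35405/578 ≤ 44585/578.
The points at distance exactly r from the centre are (-7, 2), (3, 7), (7, -8) — 3 points.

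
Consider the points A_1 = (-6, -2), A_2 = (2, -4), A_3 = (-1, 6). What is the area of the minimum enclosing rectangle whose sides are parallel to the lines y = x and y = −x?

In coordinates u = x + y, v = x − y the rectangle is axis-aligned; the map (x,y)→(u,v) scales areas by 2.
u-values: -8, -2, 5; range = 5 − (-8) = 13.
v-values: -4, 6, -7; range = 6 − (-7) = 13.
Area = (13 × 13) / 2 = 84.5.

84.5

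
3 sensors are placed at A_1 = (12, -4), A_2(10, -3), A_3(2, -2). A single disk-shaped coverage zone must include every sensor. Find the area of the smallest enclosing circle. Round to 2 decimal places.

81.68

Side lengths²: A_1A_2² = 5, A_1A_3² = 104, A_2A_3² = 65.
Since A_1A_3² = 104 ≥ 65 + 5 = 70, the angle opposite A_1A_3 is not acute, so the smallest enclosing circle has A_1A_3 as diameter.
Centre = midpoint of A_1A_3 = (7, -3), r² = 104/4 = 26.
Area = π·r² = π·26 ≈ 81.68.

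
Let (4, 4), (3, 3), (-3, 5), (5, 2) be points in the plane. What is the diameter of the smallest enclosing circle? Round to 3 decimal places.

The farthest pair is (-3, 5)–(5, 2) with squared distance 73. The circle on this segment as diameter has centre (1, 3.5) and r² = 73/4 = 18.25.
Check (4, 4): distance² to centre = 9.25 ≤ 18.25, so it lies inside.
All remaining points lie in this disk, and no smaller disk contains both endpoints, so this is the minimum enclosing circle.
Diameter = 2r = 2√(18.25) ≈ 8.544.

8.544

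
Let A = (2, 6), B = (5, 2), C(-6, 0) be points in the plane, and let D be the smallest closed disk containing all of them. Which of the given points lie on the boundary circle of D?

Side lengths²: AB² = 25, AC² = 100, BC² = 125.
Since BC² = 125 ≥ 100 + 25 = 125, the angle opposite BC is not acute, so the smallest enclosing circle has BC as diameter.
Centre = midpoint of BC = (-0.5, 1), r² = 125/4 = 31.25.
The points at distance exactly r from the centre are A, B, C — 3 points.

A, B, C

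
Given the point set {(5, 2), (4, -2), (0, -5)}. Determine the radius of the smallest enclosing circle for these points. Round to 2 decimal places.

Call the three points A, B, C in the order given.
Side lengths²: AB² = 17, AC² = 74, BC² = 25.
Since AC² = 74 ≥ 25 + 17 = 42, the angle opposite AC is not acute, so the smallest enclosing circle has AC as diameter.
Centre = midpoint of AC = (2.5, -1.5), r² = 74/4 = 18.5.
r = √(18.5) ≈ 4.30.

4.30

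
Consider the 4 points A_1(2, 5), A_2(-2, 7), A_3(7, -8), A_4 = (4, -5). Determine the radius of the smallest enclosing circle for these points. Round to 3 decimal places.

8.746

The minimum enclosing circle of a finite set is fixed by two of the points (as a diameter) or three (as a circumcircle).
The farthest pair is A_2–A_3 with squared distance 306. The circle on this segment as diameter has centre (2.5, -0.5) and r² = 306/4 = 76.5.
Check A_1: distance² to centre = 30.5 ≤ 76.5, so it lies inside.
All remaining points lie in this disk, and no smaller disk contains both endpoints, so this is the minimum enclosing circle.
r = √(76.5) ≈ 8.746.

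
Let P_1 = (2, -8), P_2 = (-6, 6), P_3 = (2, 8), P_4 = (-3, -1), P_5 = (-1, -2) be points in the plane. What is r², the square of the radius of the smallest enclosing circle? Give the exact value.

The minimum enclosing circle of a finite set is fixed by two of the points (as a diameter) or three (as a circumcircle).
The minimum enclosing circle is determined by three boundary points: P_1, P_2, P_3.
Their circumcentre is (-0.25, 0) with r² = 69.0625.
The farthest remaining point P_4 is at distance² 8.5625 ≤ 69.0625.

69.0625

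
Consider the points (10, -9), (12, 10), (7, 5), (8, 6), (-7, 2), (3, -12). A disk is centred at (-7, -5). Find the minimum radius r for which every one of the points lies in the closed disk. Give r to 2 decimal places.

The required radius is the distance from (-7, -5) to the farthest point.
Squared distances: 305, 586, 296, 346, 49, 149.
Maximum is 586, attained at (12, 10).
r = √586 ≈ 24.21.

24.21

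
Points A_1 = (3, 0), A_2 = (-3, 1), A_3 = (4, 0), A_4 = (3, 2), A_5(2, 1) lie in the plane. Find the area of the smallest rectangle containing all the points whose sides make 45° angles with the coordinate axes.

In coordinates u = x + y, v = x − y the rectangle is axis-aligned; the map (x,y)→(u,v) scales areas by 2.
u-values: 3, -2, 4, 5, 3; range = 5 − (-2) = 7.
v-values: 3, -4, 4, 1, 1; range = 4 − (-4) = 8.
Area = (7 × 8) / 2 = 28.

28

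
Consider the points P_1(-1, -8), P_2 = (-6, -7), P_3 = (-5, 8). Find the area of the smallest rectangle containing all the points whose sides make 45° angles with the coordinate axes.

In coordinates u = x + y, v = x − y the rectangle is axis-aligned; the map (x,y)→(u,v) scales areas by 2.
u-values: -9, -13, 3; range = 3 − (-13) = 16.
v-values: 7, 1, -13; range = 7 − (-13) = 20.
Area = (16 × 20) / 2 = 160.

160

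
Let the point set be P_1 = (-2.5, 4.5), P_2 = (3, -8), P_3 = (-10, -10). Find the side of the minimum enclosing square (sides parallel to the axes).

14.5

The bounding box has width 13 and height 14.5.
An axis-aligned square enclosing the set must have side ≥ max(width, height).
So the minimum side is max(13, 14.5) = 14.5.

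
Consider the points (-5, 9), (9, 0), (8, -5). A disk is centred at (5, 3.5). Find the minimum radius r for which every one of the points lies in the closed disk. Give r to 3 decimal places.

The required radius is the distance from (5, 3.5) to the farthest point.
Squared distances: 130.25, 28.25, 81.25.
Maximum is 130.25, attained at (-5, 9).
r = √(130.25) ≈ 11.413.

11.413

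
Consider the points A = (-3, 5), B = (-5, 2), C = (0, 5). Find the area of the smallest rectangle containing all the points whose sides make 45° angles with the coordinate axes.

12

In coordinates u = x + y, v = x − y the rectangle is axis-aligned; the map (x,y)→(u,v) scales areas by 2.
u-values: 2, -3, 5; range = 5 − (-3) = 8.
v-values: -8, -7, -5; range = -5 − (-8) = 3.
Area = (8 × 3) / 2 = 12.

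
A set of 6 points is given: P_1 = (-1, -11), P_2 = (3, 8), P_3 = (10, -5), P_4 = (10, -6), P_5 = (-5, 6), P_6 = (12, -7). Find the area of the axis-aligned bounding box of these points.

x ranges over [-5, 12], width 17.
y ranges over [-11, 8], height 19.
Area = 17 × 19 = 323.

323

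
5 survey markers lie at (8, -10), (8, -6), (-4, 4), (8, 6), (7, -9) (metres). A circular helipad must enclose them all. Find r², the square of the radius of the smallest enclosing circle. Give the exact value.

By Welzl's lemma the MEC is supported by two points (diametrically opposite) or three points (on a circumcircle).
The minimum enclosing circle is determined by three boundary points: (8, -10), (-4, 4), (8, 6).
Their circumcentre is (19/6, -2) with r² = 3145/36.
The farthest remaining point (7, -9) is at distance² 2293/36 ≤ 3145/36.

3145/36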